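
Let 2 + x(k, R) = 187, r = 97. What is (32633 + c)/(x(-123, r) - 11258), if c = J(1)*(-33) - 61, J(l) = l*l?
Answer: -32539/11073 ≈ -2.9386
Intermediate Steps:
J(l) = l²
x(k, R) = 185 (x(k, R) = -2 + 187 = 185)
c = -94 (c = 1²*(-33) - 61 = 1*(-33) - 61 = -33 - 61 = -94)
(32633 + c)/(x(-123, r) - 11258) = (32633 - 94)/(185 - 11258) = 32539/(-11073) = 32539*(-1/11073) = -32539/11073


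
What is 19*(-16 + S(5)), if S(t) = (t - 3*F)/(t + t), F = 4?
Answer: -3173/10 ≈ -317.30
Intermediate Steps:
S(t) = (-12 + t)/(2*t) (S(t) = (t - 3*4)/(t + t) = (t - 12)/((2*t)) = (-12 + t)*(1/(2*t)) = (-12 + t)/(2*t))
19*(-16 + S(5)) = 19*(-16 + (½)*(-12 + 5)/5) = 19*(-16 + (½)*(⅕)*(-7)) = 19*(-16 - 7/10) = 19*(-167/10) = -3173/10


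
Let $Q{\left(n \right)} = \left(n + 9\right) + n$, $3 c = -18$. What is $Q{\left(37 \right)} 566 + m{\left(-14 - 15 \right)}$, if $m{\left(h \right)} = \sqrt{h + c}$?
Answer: $46978 + i \sqrt{35} \approx 46978.0 + 5.9161 i$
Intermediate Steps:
$c = -6$ ($c = \frac{1}{3} \left(-18\right) = -6$)
$Q{\left(n \right)} = 9 + 2 n$ ($Q{\left(n \right)} = \left(9 + n\right) + n = 9 + 2 n$)
$m{\left(h \right)} = \sqrt{-6 + h}$ ($m{\left(h \right)} = \sqrt{h - 6} = \sqrt{-6 + h}$)
$Q{\left(37 \right)} 566 + m{\left(-14 - 15 \right)} = \left(9 + 2 \cdot 37\right) 566 + \sqrt{-6 - 29} = \left(9 + 74\right) 566 + \sqrt{-6 - 29} = 83 \cdot 566 + \sqrt{-35} = 46978 + i \sqrt{35}$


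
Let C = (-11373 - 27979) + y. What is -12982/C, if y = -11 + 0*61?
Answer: 12982/39363 ≈ 0.32980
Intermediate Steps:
y = -11 (y = -11 + 0 = -11)
C = -39363 (C = (-11373 - 27979) - 11 = -39352 - 11 = -39363)
-12982/C = -12982/(-39363) = -12982*(-1/39363) = 12982/39363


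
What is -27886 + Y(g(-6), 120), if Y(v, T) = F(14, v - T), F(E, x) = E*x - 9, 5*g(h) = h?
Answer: -147959/5 ≈ -29592.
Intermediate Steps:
g(h) = h/5
F(E, x) = -9 + E*x
Y(v, T) = -9 - 14*T + 14*v (Y(v, T) = -9 + 14*(v - T) = -9 + (-14*T + 14*v) = -9 - 14*T + 14*v)
-27886 + Y(g(-6), 120) = -27886 + (-9 - 14*120 + 14*((1/5)*(-6))) = -27886 + (-9 - 1680 + 14*(-6/5)) = -27886 + (-9 - 1680 - 84/5) = -27886 - 8529/5 = -147959/5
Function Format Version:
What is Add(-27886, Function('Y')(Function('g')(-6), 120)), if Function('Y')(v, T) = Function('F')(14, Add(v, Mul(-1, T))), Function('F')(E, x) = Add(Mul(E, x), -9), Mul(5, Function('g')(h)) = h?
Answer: Rational(-147959, 5) ≈ -29592.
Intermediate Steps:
Function('g')(h) = Mul(Rational(1, 5), h)
Function('F')(E, x) = Add(-9, Mul(E, x))
Function('Y')(v, T) = Add(-9, Mul(-14, T), Mul(14, v)) (Function('Y')(v, T) = Add(-9, Mul(14, Add(v, Mul(-1, T)))) = Add(-9, Add(Mul(-14, T), Mul(14, v))) = Add(-9, Mul(-14, T), Mul(14, v)))
Add(-27886, Function('Y')(Function('g')(-6), 120)) = Add(-27886, Add(-9, Mul(-14, 120), Mul(14, Mul(Rational(1, 5), -6)))) = Add(-27886, Add(-9, -1680, Mul(14, Rational(-6, 5)))) = Add(-27886, Add(-9, -1680, Rational(-84, 5))) = Add(-27886, Rational(-8529, 5)) = Rational(-147959, 5)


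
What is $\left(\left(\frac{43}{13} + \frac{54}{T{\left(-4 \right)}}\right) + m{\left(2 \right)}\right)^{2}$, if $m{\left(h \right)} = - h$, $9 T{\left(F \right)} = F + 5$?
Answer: $\frac{40132225}{169} \approx 2.3747 \cdot 10^{5}$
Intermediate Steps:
$T{\left(F \right)} = \frac{5}{9} + \frac{F}{9}$ ($T{\left(F \right)} = \frac{F + 5}{9} = \frac{5 + F}{9} = \frac{5}{9} + \frac{F}{9}$)
$\left(\left(\frac{43}{13} + \frac{54}{T{\left(-4 \right)}}\right) + m{\left(2 \right)}\right)^{2} = \left(\left(\frac{43}{13} + \frac{54}{\frac{5}{9} + \frac{1}{9} \left(-4\right)}\right) - 2\right)^{2} = \left(\left(43 \cdot \frac{1}{13} + \frac{54}{\frac{5}{9} - \frac{4}{9}}\right) - 2\right)^{2} = \left(\left(\frac{43}{13} + 54 \frac{1}{\frac{1}{9}}\right) - 2\right)^{2} = \left(\left(\frac{43}{13} + 54 \cdot 9\right) - 2\right)^{2} = \left(\left(\frac{43}{13} + 486\right) - 2\right)^{2} = \left(\frac{6361}{13} - 2\right)^{2} = \left(\frac{6335}{13}\right)^{2} = \frac{40132225}{169}$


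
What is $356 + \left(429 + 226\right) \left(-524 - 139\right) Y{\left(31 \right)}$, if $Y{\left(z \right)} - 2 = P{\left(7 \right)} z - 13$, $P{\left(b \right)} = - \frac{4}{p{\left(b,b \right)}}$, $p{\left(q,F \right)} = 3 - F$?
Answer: $-8684944$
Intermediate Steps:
$P{\left(b \right)} = - \frac{4}{3 - b}$
$Y{\left(z \right)} = -11 + z$ ($Y{\left(z \right)} = 2 + \left(\frac{4}{-3 + 7} z - 13\right) = 2 + \left(\frac{4}{4} z - 13\right) = 2 + \left(4 \cdot \frac{1}{4} z - 13\right) = 2 + \left(1 z - 13\right) = 2 + \left(z - 13\right) = 2 + \left(-13 + z\right) = -11 + z$)
$356 + \left(429 + 226\right) \left(-524 - 139\right) Y{\left(31 \right)} = 356 + \left(429 + 226\right) \left(-524 - 139\right) \left(-11 + 31\right) = 356 + 655 \left(-663\right) 20 = 356 - 8685300 = -8684944$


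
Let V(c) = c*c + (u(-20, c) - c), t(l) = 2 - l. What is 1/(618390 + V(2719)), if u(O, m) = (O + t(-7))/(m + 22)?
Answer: 2741/21951660301 ≈ 1.2487e-7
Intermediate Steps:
u(O, m) = (9 + O)/(22 + m) (u(O, m) = (O + (2 - 1*(-7)))/(m + 22) = (O + (2 + 7))/(22 + m) = (O + 9)/(22 + m) = (9 + O)/(22 + m))
V(c) = c² - c - 11/(22 + c) (V(c) = c*c + ((9 - 20)/(22 + c) - c) = c² + (-11/(22 + c) - c) = c² + (-c - 11/(22 + c)) = c² - c - 11/(22 + c))
1/(618390 + V(2719)) = 1/(618390 + (-11 + 2719*(-1 + 2719)*(22 + 2719))/(22 + 2719)) = 1/(618390 + (-11 + 2719*2718*2741)/2741) = 1/(618390 + (-11 + 20256653322)/2741) = 1/(618390 + (1/2741)*20256653311) = 1/(618390 + 20256653311/2741) = 1/(21951660301/2741) = 2741/21951660301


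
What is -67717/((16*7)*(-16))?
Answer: 67717/1792 ≈ 37.789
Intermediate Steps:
-67717/((16*7)*(-16)) = -67717/(112*(-16)) = -67717/(-1792) = -67717*(-1/1792) = 67717/1792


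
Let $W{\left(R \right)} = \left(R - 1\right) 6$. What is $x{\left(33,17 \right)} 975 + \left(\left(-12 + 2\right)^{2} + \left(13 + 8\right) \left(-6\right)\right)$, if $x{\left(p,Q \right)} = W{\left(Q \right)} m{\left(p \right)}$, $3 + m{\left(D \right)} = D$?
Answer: $2807974$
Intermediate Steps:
$W{\left(R \right)} = -6 + 6 R$ ($W{\left(R \right)} = \left(-1 + R\right) 6 = -6 + 6 R$)
$m{\left(D \right)} = -3 + D$
$x{\left(p,Q \right)} = \left(-6 + 6 Q\right) \left(-3 + p\right)$
$x{\left(33,17 \right)} 975 + \left(\left(-12 + 2\right)^{2} + \left(13 + 8\right) \left(-6\right)\right) = 6 \left(-1 + 17\right) \left(-3 + 33\right) 975 + \left(\left(-12 + 2\right)^{2} + \left(13 + 8\right) \left(-6\right)\right) = 6 \cdot 16 \cdot 30 \cdot 975 + \left(\left(-10\right)^{2} + 21 \left(-6\right)\right) = 2880 \cdot 975 + \left(100 - 126\right) = 2808000 - 26 = 2807974$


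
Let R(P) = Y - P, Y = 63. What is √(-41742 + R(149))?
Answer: 2*I*√10457 ≈ 204.52*I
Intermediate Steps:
R(P) = 63 - P
√(-41742 + R(149)) = √(-41742 + (63 - 1*149)) = √(-41742 + (63 - 149)) = √(-41742 - 86) = √(-41828) = 2*I*√10457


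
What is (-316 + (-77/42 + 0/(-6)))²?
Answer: 3636649/36 ≈ 1.0102e+5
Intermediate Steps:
(-316 + (-77/42 + 0/(-6)))² = (-316 + (-77*1/42 + 0*(-⅙)))² = (-316 + (-11/6 + 0))² = (-316 - 11/6)² = (-1907/6)² = 3636649/36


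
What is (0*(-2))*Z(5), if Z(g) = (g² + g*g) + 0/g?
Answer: 0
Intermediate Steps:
Z(g) = 2*g² (Z(g) = (g² + g²) + 0 = 2*g² + 0 = 2*g²)
(0*(-2))*Z(5) = (0*(-2))*(2*5²) = 0*(2*25) = 0*50 = 0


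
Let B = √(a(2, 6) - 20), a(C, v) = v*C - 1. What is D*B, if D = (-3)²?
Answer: 27*I ≈ 27.0*I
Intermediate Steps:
a(C, v) = -1 + C*v (a(C, v) = C*v - 1 = -1 + C*v)
D = 9
B = 3*I (B = √((-1 + 2*6) - 20) = √((-1 + 12) - 20) = √(11 - 20) = √(-9) = 3*I ≈ 3.0*I)
D*B = 9*(3*I) = 27*I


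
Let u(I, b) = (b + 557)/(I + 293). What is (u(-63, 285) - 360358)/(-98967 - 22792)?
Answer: 41440749/14002285 ≈ 2.9596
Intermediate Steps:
u(I, b) = (557 + b)/(293 + I)
(u(-63, 285) - 360358)/(-98967 - 22792) = ((557 + 285)/(293 - 63) - 360358)/(-98967 - 22792) = (842/230 - 360358)/(-121759) = ((1/230)*842 - 360358)*(-1/121759) = (421/115 - 360358)*(-1/121759) = -41440749/115*(-1/121759) = 41440749/14002285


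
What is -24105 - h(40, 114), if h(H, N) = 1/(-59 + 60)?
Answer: -24106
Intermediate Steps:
h(H, N) = 1 (h(H, N) = 1/1 = 1)
-24105 - h(40, 114) = -24105 - 1*1 = -24105 - 1 = -24106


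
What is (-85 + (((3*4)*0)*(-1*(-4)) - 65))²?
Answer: 22500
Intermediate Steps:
(-85 + (((3*4)*0)*(-1*(-4)) - 65))² = (-85 + ((12*0)*4 - 65))² = (-85 + (0*4 - 65))² = (-85 + (0 - 65))² = (-85 - 65)² = (-150)² = 22500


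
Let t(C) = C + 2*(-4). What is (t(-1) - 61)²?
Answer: 4900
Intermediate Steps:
t(C) = -8 + C (t(C) = C - 8 = -8 + C)
(t(-1) - 61)² = ((-8 - 1) - 61)² = (-9 - 61)² = (-70)² = 4900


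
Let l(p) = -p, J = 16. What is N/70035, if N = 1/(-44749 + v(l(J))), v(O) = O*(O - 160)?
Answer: -1/2936777655 ≈ -3.4051e-10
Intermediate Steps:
v(O) = O*(-160 + O)
N = -1/41933 (N = 1/(-44749 + (-1*16)*(-160 - 1*16)) = 1/(-44749 - 16*(-160 - 16)) = 1/(-44749 - 16*(-176)) = 1/(-44749 + 2816) = 1/(-41933) = -1/41933 ≈ -2.3848e-5)
N/70035 = -1/41933/70035 = -1/41933*1/70035 = -1/2936777655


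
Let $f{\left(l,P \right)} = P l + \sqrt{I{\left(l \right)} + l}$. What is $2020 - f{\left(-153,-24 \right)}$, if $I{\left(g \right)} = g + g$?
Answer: $-1652 - 3 i \sqrt{51} \approx -1652.0 - 21.424 i$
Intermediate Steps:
$I{\left(g \right)} = 2 g$
$f{\left(l,P \right)} = P l + \sqrt{3} \sqrt{l}$ ($f{\left(l,P \right)} = P l + \sqrt{2 l + l} = P l + \sqrt{3 l} = P l + \sqrt{3} \sqrt{l}$)
$2020 - f{\left(-153,-24 \right)} = 2020 - \left(\left(-24\right) \left(-153\right) + \sqrt{3} \sqrt{-153}\right) = 2020 - \left(3672 + \sqrt{3} \cdot 3 i \sqrt{17}\right) = 2020 - \left(3672 + 3 i \sqrt{51}\right) = -1652 - 3 i \sqrt{51}$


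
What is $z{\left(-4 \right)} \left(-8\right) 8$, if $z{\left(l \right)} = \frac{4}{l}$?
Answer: $64$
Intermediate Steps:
$z{\left(-4 \right)} \left(-8\right) 8 = \frac{4}{-4} \left(-8\right) 8 = 4 \left(- \frac{1}{4}\right) \left(-8\right) 8 = \left(-1\right) \left(-8\right) 8 = 8 \cdot 8 = 64$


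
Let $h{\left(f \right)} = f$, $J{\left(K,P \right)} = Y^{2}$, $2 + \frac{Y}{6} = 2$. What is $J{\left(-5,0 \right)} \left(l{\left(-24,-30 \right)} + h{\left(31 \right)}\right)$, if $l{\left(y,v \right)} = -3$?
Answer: $0$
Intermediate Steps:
$Y = 0$ ($Y = -12 + 6 \cdot 2 = -12 + 12 = 0$)
$J{\left(K,P \right)} = 0$ ($J{\left(K,P \right)} = 0^{2} = 0$)
$J{\left(-5,0 \right)} \left(l{\left(-24,-30 \right)} + h{\left(31 \right)}\right) = 0 \left(-3 + 31\right) = 0 \cdot 28 = 0$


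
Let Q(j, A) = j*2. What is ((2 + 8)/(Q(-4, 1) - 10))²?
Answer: 25/81 ≈ 0.30864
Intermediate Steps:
Q(j, A) = 2*j
((2 + 8)/(Q(-4, 1) - 10))² = ((2 + 8)/(2*(-4) - 10))² = (10/(-8 - 10))² = (10/(-18))² = (10*(-1/18))² = (-5/9)² = 25/81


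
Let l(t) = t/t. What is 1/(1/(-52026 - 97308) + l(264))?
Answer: 149334/149333 ≈ 1.0000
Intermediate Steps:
l(t) = 1
1/(1/(-52026 - 97308) + l(264)) = 1/(1/(-52026 - 97308) + 1) = 1/(1/(-149334) + 1) = 1/(-1/149334 + 1) = 1/(149333/149334) = 149334/149333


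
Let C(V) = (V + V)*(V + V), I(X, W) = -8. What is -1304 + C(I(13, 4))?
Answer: -1048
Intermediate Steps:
C(V) = 4*V² (C(V) = (2*V)*(2*V) = 4*V²)
-1304 + C(I(13, 4)) = -1304 + 4*(-8)² = -1304 + 4*64 = -1304 + 256 = -1048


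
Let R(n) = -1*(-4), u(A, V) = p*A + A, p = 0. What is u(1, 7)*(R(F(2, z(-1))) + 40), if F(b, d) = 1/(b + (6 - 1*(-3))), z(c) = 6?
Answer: 44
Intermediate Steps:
F(b, d) = 1/(9 + b) (F(b, d) = 1/(b + (6 + 3)) = 1/(b + 9) = 1/(9 + b))
u(A, V) = A (u(A, V) = 0*A + A = 0 + A = A)
R(n) = 4
u(1, 7)*(R(F(2, z(-1))) + 40) = 1*(4 + 40) = 1*44 = 44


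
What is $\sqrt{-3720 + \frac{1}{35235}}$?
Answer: $\frac{i \sqrt{57017276565}}{3915} \approx 60.992 i$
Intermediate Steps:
$\sqrt{-3720 + \frac{1}{35235}} = \sqrt{- \frac{131074199}{35235}} = \frac{i \sqrt{57017276565}}{3915}$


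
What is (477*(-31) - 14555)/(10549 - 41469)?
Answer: 14671/15460 ≈ 0.94897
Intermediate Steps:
(477*(-31) - 14555)/(10549 - 41469) = (-14787 - 14555)/(-30920) = -29342*(-1/30920) = 14671/15460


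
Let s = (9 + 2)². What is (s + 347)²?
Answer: 219024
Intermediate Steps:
s = 121 (s = 11² = 121)
(s + 347)² = (121 + 347)² = 468² = 219024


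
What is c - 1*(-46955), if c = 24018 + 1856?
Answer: 72829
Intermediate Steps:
c = 25874
c - 1*(-46955) = 25874 - 1*(-46955) = 25874 + 46955 = 72829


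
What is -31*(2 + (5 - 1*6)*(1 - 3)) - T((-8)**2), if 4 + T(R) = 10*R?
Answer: -760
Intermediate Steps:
T(R) = -4 + 10*R
-31*(2 + (5 - 1*6)*(1 - 3)) - T((-8)**2) = -31*(2 + (5 - 1*6)*(1 - 3)) - (-4 + 10*(-8)**2) = -31*(2 + (5 - 6)*(-2)) - (-4 + 10*64) = -31*(2 - 1*(-2)) - (-4 + 640) = -31*(2 + 2) - 1*636 = -31*4 - 636 = -124 - 636 = -760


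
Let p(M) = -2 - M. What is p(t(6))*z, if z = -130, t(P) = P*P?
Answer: 4940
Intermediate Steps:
t(P) = P²
p(t(6))*z = (-2 - 1*6²)*(-130) = (-2 - 1*36)*(-130) = (-2 - 36)*(-130) = -38*(-130) = 4940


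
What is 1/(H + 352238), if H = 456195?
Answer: 1/808433 ≈ 1.2370e-6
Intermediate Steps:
1/(H + 352238) = 1/(456195 + 352238) = 1/808433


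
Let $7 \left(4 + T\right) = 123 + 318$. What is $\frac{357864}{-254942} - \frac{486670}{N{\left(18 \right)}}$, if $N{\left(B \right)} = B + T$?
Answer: $- \frac{62050089334}{9815267} \approx -6321.8$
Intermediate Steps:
$T = 59$ ($T = -4 + \frac{123 + 318}{7} = -4 + \frac{1}{7} \cdot 441 = -4 + 63 = 59$)
$N{\left(B \right)} = 59 + B$ ($N{\left(B \right)} = B + 59 = 59 + B$)
$\frac{357864}{-254942} - \frac{486670}{N{\left(18 \right)}} = \frac{357864}{-254942} - \frac{486670}{59 + 18} = 357864 \left(- \frac{1}{254942}\right) - \frac{486670}{77} = - \frac{178932}{127471} - \frac{486670}{77} = - \frac{62050089334}{9815267}$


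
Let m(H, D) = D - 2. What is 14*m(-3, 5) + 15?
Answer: 57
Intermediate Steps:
m(H, D) = -2 + D
14*m(-3, 5) + 15 = 14*(-2 + 5) + 15 = 14*3 + 15 = 42 + 15 = 57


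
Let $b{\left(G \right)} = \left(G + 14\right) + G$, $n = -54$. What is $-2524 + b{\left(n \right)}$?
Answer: $-2618$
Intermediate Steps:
$b{\left(G \right)} = 14 + 2 G$ ($b{\left(G \right)} = \left(14 + G\right) + G = 14 + 2 G$)
$-2524 + b{\left(n \right)} = -2524 + \left(14 + 2 \left(-54\right)\right) = -2524 + \left(14 - 108\right) = -2524 - 94 = -2618$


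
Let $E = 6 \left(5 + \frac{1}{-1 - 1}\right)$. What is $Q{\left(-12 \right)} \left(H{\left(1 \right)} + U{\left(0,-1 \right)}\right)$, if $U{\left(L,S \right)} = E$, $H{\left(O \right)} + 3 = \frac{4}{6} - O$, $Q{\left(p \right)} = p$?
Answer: $-284$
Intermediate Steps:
$H{\left(O \right)} = - \frac{7}{3} - O$ ($H{\left(O \right)} = -3 - \left(- \frac{2}{3} + O\right) = - \frac{7}{3} - O$)
$E = 27$ ($E = 6 \left(5 + \frac{1}{-2}\right) = 6 \left(5 - \frac{1}{2}\right) = 6 \cdot \frac{9}{2} = 27$)
$U{\left(L,S \right)} = 27$
$Q{\left(-12 \right)} \left(H{\left(1 \right)} + U{\left(0,-1 \right)}\right) = - 12 \left(\left(- \frac{7}{3} - 1\right) + 27\right) = - 12 \left(- \frac{10}{3} + 27\right) = \left(-12\right) \frac{71}{3} = -284$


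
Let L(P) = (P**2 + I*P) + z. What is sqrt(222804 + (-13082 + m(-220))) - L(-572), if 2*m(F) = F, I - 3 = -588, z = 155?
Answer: -661959 + 2*sqrt(52403) ≈ -6.6150e+5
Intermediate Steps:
I = -585 (I = 3 - 588 = -585)
m(F) = F/2
L(P) = 155 + P**2 - 585*P (L(P) = (P**2 - 585*P) + 155 = 155 + P**2 - 585*P)
sqrt(222804 + (-13082 + m(-220))) - L(-572) = sqrt(222804 + (-13082 + (1/2)*(-220))) - (155 + (-572)**2 - 585*(-572)) = sqrt(222804 + (-13082 - 110)) - (155 + 327184 + 334620) = sqrt(222804 - 13192) - 1*661959 = sqrt(209612) - 661959 = 2*sqrt(52403) - 661959 = -661959 + 2*sqrt(52403)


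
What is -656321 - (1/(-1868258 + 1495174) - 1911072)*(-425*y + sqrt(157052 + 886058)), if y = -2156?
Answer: 163328211468458684/93271 + 712990386049*sqrt(1043110)/373084 ≈ 1.7531e+12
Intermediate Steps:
-656321 - (1/(-1868258 + 1495174) - 1911072)*(-425*y + sqrt(157052 + 886058)) = -656321 - (1/(-1868258 + 1495174) - 1911072)*(-425*(-2156) + sqrt(157052 + 886058)) = -656321 - (1/(-373084) - 1911072)*(916300 + sqrt(1043110)) = -656321 - (-1/373084 - 1911072)*(916300 + sqrt(1043110)) = -656321 - (-712990386049)*(916300 + sqrt(1043110))/373084 = -656321 - (-163328272684174675/93271 - 712990386049*sqrt(1043110)/373084) = -656321 + (163328272684174675/93271 + 712990386049*sqrt(1043110)/373084) = 163328211468458684/93271 + 712990386049*sqrt(1043110)/373084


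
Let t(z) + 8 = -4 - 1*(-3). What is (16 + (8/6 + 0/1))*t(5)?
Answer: -156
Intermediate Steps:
t(z) = -9 (t(z) = -8 + (-4 - 1*(-3)) = -8 + (-4 + 3) = -8 - 1 = -9)
(16 + (8/6 + 0/1))*t(5) = (16 + (8/6 + 0/1))*(-9) = (16 + (8*(⅙) + 0*1))*(-9) = (16 + (4/3 + 0))*(-9) = (16 + 4/3)*(-9) = (52/3)*(-9) = -156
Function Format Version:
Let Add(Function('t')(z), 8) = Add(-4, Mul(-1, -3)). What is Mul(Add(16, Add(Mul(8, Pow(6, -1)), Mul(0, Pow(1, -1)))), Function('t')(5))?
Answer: -156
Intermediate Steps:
Function('t')(z) = -9 (Function('t')(z) = Add(-8, Add(-4, Mul(-1, -3))) = Add(-8, Add(-4, 3)) = Add(-8, -1) = -9)
Mul(Add(16, Add(Mul(8, Pow(6, -1)), Mul(0, Pow(1, -1)))), Function('t')(5)) = Mul(Add(16, Add(Mul(8, Pow(6, -1)), Mul(0, Pow(1, -1)))), -9) = Mul(Add(16, Add(Mul(8, Rational(1, 6)), Mul(0, 1))), -9) = Mul(Add(16, Add(Rational(4, 3), 0)), -9) = Mul(Add(16, Rational(4, 3)), -9) = Mul(Rational(52, 3), -9) = -156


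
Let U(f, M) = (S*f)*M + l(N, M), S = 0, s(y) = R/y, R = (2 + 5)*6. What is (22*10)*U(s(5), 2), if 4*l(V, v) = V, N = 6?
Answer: 330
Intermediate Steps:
R = 42 (R = 7*6 = 42)
l(V, v) = V/4
s(y) = 42/y
U(f, M) = 3/2 (U(f, M) = (0*f)*M + (¼)*6 = 0*M + 3/2 = 0 + 3/2 = 3/2)
(22*10)*U(s(5), 2) = (22*10)*(3/2) = 220*(3/2) = 330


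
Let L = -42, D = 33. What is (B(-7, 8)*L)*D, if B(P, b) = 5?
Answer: -6930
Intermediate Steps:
(B(-7, 8)*L)*D = (5*(-42))*33 = -210*33 = -6930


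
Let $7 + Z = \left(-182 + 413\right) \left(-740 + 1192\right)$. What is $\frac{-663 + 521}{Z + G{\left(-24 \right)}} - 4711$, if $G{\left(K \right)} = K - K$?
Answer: $- \frac{491852097}{104405} \approx -4711.0$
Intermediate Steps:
$G{\left(K \right)} = 0$
$Z = 104405$ ($Z = -7 + \left(-182 + 413\right) \left(-740 + 1192\right) = -7 + 231 \cdot 452 = -7 + 104412 = 104405$)
$\frac{-663 + 521}{Z + G{\left(-24 \right)}} - 4711 = \frac{-663 + 521}{104405 + 0} - 4711 = - \frac{142}{104405} - 4711 = - \frac{491852097}{104405}$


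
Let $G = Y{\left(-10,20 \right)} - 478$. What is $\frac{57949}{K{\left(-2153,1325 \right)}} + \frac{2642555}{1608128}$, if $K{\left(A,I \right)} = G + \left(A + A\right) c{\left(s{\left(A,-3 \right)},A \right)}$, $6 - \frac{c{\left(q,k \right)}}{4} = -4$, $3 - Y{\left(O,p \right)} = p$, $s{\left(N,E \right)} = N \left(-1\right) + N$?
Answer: $\frac{363272328453}{277779990080} \approx 1.3078$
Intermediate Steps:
$s{\left(N,E \right)} = 0$ ($s{\left(N,E \right)} = - N + N = 0$)
$Y{\left(O,p \right)} = 3 - p$
$c{\left(q,k \right)} = 40$ ($c{\left(q,k \right)} = 24 - -16 = 24 + 16 = 40$)
$G = -495$ ($G = \left(3 - 20\right) - 478 = -17 - 478 = -495$)
$K{\left(A,I \right)} = -495 + 80 A$ ($K{\left(A,I \right)} = -495 + \left(A + A\right) 40 = -495 + 2 A 40 = -495 + 80 A$)
$\frac{57949}{K{\left(-2153,1325 \right)}} + \frac{2642555}{1608128} = \frac{57949}{-495 + 80 \left(-2153\right)} + \frac{2642555}{1608128} = \frac{57949}{-495 - 172240} + 2642555 \cdot \frac{1}{1608128} = \frac{57949}{-172735} + \frac{2642555}{1608128} = 57949 \left(- \frac{1}{172735}\right) + \frac{2642555}{1608128} = - \frac{57949}{172735} + \frac{2642555}{1608128} = \frac{363272328453}{277779990080}$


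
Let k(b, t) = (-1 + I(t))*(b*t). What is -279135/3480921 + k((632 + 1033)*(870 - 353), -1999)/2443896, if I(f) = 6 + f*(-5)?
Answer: -92435062913985895/13128100167 ≈ -7.0410e+6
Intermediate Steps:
I(f) = 6 - 5*f
k(b, t) = b*t*(5 - 5*t) (k(b, t) = (-1 + (6 - 5*t))*(b*t) = (5 - 5*t)*(b*t) = b*t*(5 - 5*t))
-279135/3480921 + k((632 + 1033)*(870 - 353), -1999)/2443896 = -279135/3480921 + (5*((632 + 1033)*(870 - 353))*(-1999)*(1 - 1*(-1999)))/2443896 = -279135*1/3480921 + (5*(1665*517)*(-1999)*(1 + 1999))*(1/2443896) = -31015/386769 + (5*860805*(-1999)*2000)*(1/2443896) = -31015/386769 - 17207491950000*1/2443896 = -31015/386769 - 238992943750/33943 = -92435062913985895/13128100167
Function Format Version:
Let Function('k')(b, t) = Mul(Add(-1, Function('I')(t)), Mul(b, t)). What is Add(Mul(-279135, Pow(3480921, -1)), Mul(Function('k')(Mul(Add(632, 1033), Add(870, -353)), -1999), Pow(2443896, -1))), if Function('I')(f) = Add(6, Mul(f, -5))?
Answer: Rational(-92435062913985895, 13128100167) ≈ -7.0410e+6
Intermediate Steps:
Function('I')(f) = Add(6, Mul(-5, f))
Function('k')(b, t) = Mul(b, t, Add(5, Mul(-5, t))) (Function('k')(b, t) = Mul(Add(-1, Add(6, Mul(-5, t))), Mul(b, t)) = Mul(Add(5, Mul(-5, t)), Mul(b, t)) = Mul(b, t, Add(5, Mul(-5, t))))
Add(Mul(-279135, Pow(3480921, -1)), Mul(Function('k')(Mul(Add(632, 1033), Add(870, -353)), -1999), Pow(2443896, -1))) = Add(Mul(-279135, Pow(3480921, -1)), Mul(Mul(5, Mul(Add(632, 1033), Add(870, -353)), -1999, Add(1, Mul(-1, -1999))), Pow(2443896, -1))) = Add(Mul(-279135, Rational(1, 3480921)), Mul(Mul(5, Mul(1665, 517), -1999, Add(1, 1999)), Rational(1, 2443896))) = Add(Rational(-31015, 386769), Mul(Mul(5, 860805, -1999, 2000), Rational(1, 2443896))) = Add(Rational(-31015, 386769), Mul(-17207491950000, Rational(1, 2443896))) = Add(Rational(-31015, 386769), Rational(-238992943750, 33943)) = Rational(-92435062913985895, 13128100167)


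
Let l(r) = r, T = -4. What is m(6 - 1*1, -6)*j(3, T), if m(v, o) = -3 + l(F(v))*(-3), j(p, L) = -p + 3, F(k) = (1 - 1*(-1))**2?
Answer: 0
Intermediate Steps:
F(k) = 4 (F(k) = (1 + 1)**2 = 2**2 = 4)
j(p, L) = 3 - p
m(v, o) = -15 (m(v, o) = -3 + 4*(-3) = -3 - 12 = -15)
m(6 - 1*1, -6)*j(3, T) = -15*(3 - 1*3) = -15*(3 - 3) = -15*0 = 0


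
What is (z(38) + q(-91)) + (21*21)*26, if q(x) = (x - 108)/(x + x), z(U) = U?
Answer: 2093927/182 ≈ 11505.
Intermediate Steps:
q(x) = (-108 + x)/(2*x) (q(x) = (-108 + x)/((2*x)) = (-108 + x)*(1/(2*x)) = (-108 + x)/(2*x))
(z(38) + q(-91)) + (21*21)*26 = (38 + (½)*(-108 - 91)/(-91)) + (21*21)*26 = (38 + (½)*(-1/91)*(-199)) + 441*26 = (38 + 199/182) + 11466 = 7115/182 + 11466 = 2093927/182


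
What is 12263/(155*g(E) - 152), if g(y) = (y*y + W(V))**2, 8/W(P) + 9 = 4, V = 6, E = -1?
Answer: -61315/481 ≈ -127.47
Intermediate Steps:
W(P) = -8/5 (W(P) = 8/(-9 + 4) = 8/(-5) = 8*(-1/5) = -8/5)
g(y) = (-8/5 + y**2)**2 (g(y) = (y*y - 8/5)**2 = (y**2 - 8/5)**2 = (-8/5 + y**2)**2)
12263/(155*g(E) - 152) = 12263/(155*((-8 + 5*(-1)**2)**2/25) - 152) = 12263/(155*((-8 + 5*1)**2/25) - 152) = 12263/(155*((-8 + 5)**2/25) - 152) = 12263/(155*((1/25)*(-3)**2) - 152) = 12263/(155*((1/25)*9) - 152) = 12263/(155*(9/25) - 152) = 12263/(279/5 - 152) = 12263/(-481/5) = 12263*(-5/481) = -61315/481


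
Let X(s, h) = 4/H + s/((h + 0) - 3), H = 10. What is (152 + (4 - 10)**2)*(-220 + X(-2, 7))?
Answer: -206894/5 ≈ -41379.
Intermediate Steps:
X(s, h) = 2/5 + s/(-3 + h) (X(s, h) = 4/10 + s/((h + 0) - 3) = 4*(1/10) + s/(h - 3) = 2/5 + s/(-3 + h))
(152 + (4 - 10)**2)*(-220 + X(-2, 7)) = (152 + (4 - 10)**2)*(-220 + (-6 + 2*7 + 5*(-2))/(5*(-3 + 7))) = (152 + (-6)**2)*(-220 + (1/5)*(-6 + 14 - 10)/4) = (152 + 36)*(-220 + (1/5)*(1/4)*(-2)) = 188*(-220 - 1/10) = 188*(-2201/10) = -206894/5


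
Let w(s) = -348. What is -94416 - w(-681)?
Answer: -94068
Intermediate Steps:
-94416 - w(-681) = -94416 - 1*(-348) = -94416 + 348 = -94068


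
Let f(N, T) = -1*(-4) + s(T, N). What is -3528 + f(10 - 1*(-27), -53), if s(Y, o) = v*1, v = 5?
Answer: -3519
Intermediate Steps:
s(Y, o) = 5 (s(Y, o) = 5*1 = 5)
f(N, T) = 9 (f(N, T) = -1*(-4) + 5 = 4 + 5 = 9)
-3528 + f(10 - 1*(-27), -53) = -3528 + 9 = -3519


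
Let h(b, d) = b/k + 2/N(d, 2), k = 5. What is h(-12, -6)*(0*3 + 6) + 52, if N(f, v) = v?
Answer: 218/5 ≈ 43.600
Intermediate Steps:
h(b, d) = 1 + b/5 (h(b, d) = b/5 + 2/2 = b*(⅕) + 2*(½) = b/5 + 1 = 1 + b/5)
h(-12, -6)*(0*3 + 6) + 52 = (1 + (⅕)*(-12))*(0*3 + 6) + 52 = (1 - 12/5)*(0 + 6) + 52 = -7/5*6 + 52 = -42/5 + 52 = 218/5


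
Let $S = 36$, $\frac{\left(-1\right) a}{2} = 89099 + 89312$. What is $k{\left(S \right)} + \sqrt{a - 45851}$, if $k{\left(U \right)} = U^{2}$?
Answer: $1296 + i \sqrt{402673} \approx 1296.0 + 634.57 i$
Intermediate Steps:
$a = -356822$ ($a = - 2 \left(89099 + 89312\right) = \left(-2\right) 178411 = -356822$)
$k{\left(S \right)} + \sqrt{a - 45851} = 36^{2} + \sqrt{-356822 - 45851} = 1296 + \sqrt{-402673} = 1296 + i \sqrt{402673}$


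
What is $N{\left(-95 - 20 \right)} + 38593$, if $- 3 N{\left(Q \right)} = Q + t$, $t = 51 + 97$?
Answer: $38582$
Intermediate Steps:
$t = 148$
$N{\left(Q \right)} = - \frac{148}{3} - \frac{Q}{3}$ ($N{\left(Q \right)} = - \frac{Q + 148}{3} = - \frac{148 + Q}{3} = - \frac{148}{3} - \frac{Q}{3}$)
$N{\left(-95 - 20 \right)} + 38593 = \left(- \frac{148}{3} - \frac{-95 - 20}{3}\right) + 38593 = \left(- \frac{148}{3} - - \frac{115}{3}\right) + 38593 = \left(- \frac{148}{3} + \frac{115}{3}\right) + 38593 = -11 + 38593 = 38582$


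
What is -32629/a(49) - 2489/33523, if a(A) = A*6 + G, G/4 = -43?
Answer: -1094125625/4089806 ≈ -267.52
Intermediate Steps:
G = -172 (G = 4*(-43) = -172)
a(A) = -172 + 6*A (a(A) = A*6 - 172 = 6*A - 172 = -172 + 6*A)
-32629/a(49) - 2489/33523 = -32629/(-172 + 6*49) - 2489/33523 = -32629/(-172 + 294) - 2489*1/33523 = -32629/122 - 2489/33523 = -1094125625/4089806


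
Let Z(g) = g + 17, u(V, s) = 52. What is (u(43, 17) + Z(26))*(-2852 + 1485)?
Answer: -129865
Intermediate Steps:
Z(g) = 17 + g
(u(43, 17) + Z(26))*(-2852 + 1485) = (52 + (17 + 26))*(-2852 + 1485) = (52 + 43)*(-1367) = 95*(-1367) = -129865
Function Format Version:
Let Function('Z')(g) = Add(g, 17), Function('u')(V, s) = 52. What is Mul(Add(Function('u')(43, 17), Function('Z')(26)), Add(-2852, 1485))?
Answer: -129865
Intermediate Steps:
Function('Z')(g) = Add(17, g)
Mul(Add(Function('u')(43, 17), Function('Z')(26)), Add(-2852, 1485)) = Mul(Add(52, Add(17, 26)), Add(-2852, 1485)) = Mul(Add(52, 43), -1367) = Mul(95, -1367) = -129865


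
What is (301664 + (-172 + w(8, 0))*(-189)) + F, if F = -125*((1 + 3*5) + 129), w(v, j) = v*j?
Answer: 316047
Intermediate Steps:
w(v, j) = j*v
F = -18125 (F = -125*((1 + 15) + 129) = -125*(16 + 129) = -125*145 = -18125)
(301664 + (-172 + w(8, 0))*(-189)) + F = (301664 + (-172 + 0*8)*(-189)) - 18125 = (301664 + (-172 + 0)*(-189)) - 18125 = (301664 - 172*(-189)) - 18125 = (301664 + 32508) - 18125 = 334172 - 18125 = 316047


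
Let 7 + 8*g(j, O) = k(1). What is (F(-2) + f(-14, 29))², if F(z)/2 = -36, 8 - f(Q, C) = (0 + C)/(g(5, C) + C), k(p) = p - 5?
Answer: 206669376/48841 ≈ 4231.5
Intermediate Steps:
k(p) = -5 + p
g(j, O) = -11/8 (g(j, O) = -7/8 + (-5 + 1)/8 = -7/8 + (⅛)*(-4) = -7/8 - ½ = -11/8)
f(Q, C) = 8 - C/(-11/8 + C) (f(Q, C) = 8 - (0 + C)/(-11/8 + C) = 8 - C/(-11/8 + C))
F(z) = -72 (F(z) = 2*(-36) = -72)
(F(-2) + f(-14, 29))² = (-72 + 8*(-11 + 7*29)/(-11 + 8*29))² = (-72 + 8*(-11 + 203)/(-11 + 232))² = (-72 + 8*192/221)² = (-72 + 8*(1/221)*192)² = (-72 + 1536/221)² = (-14376/221)² = 206669376/48841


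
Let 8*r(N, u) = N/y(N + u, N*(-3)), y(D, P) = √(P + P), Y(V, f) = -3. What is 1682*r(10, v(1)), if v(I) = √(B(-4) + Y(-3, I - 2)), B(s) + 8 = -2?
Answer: -841*I*√15/12 ≈ -271.43*I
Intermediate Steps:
B(s) = -10 (B(s) = -8 - 2 = -10)
v(I) = I*√13 (v(I) = √(-10 - 3) = √(-13) = I*√13)
y(D, P) = √2*√P (y(D, P) = √(2*P) = √2*√P)
r(N, u) = N*√6/(48*√(-N)) (r(N, u) = (N/((√2*√(N*(-3)))))/8 = (N/((√2*√(-3*N))))/8 = (N/((√2*(√3*√(-N)))))/8 = (N/((√6*√(-N))))/8 = (N*(√6/(6*√(-N))))/8 = (N*√6/(6*√(-N)))/8 = N*√6/(48*√(-N)))
1682*r(10, v(1)) = 1682*(-√6*√(-1*10)/48) = 1682*(-√6*√(-10)/48) = 1682*(-√6*I*√10/48) = 1682*(-I*√15/24) = -841*I*√15/12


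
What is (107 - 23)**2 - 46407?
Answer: -39351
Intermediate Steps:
(107 - 23)**2 - 46407 = 84**2 - 46407 = 7056 - 46407 = -39351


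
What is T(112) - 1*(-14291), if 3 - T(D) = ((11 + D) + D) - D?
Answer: 14171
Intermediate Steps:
T(D) = -8 - D (T(D) = 3 - (((11 + D) + D) - D) = 3 - ((11 + 2*D) - D) = 3 - (11 + D) = 3 + (-11 - D) = -8 - D)
T(112) - 1*(-14291) = (-8 - 1*112) - 1*(-14291) = (-8 - 112) + 14291 = -120 + 14291 = 14171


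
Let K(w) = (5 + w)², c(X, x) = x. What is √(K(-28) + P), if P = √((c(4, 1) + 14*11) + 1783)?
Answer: √(529 + √1938) ≈ 23.938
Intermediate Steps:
P = √1938 (P = √((1 + 14*11) + 1783) = √((1 + 154) + 1783) = √(155 + 1783) = √1938 ≈ 44.023)
√(K(-28) + P) = √((5 - 28)² + √1938) = √((-23)² + √1938) = √(529 + √1938)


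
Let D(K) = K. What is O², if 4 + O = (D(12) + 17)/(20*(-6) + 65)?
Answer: 62001/3025 ≈ 20.496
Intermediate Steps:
O = -249/55 (O = -4 + (12 + 17)/(20*(-6) + 65) = -4 + 29/(-120 + 65) = -4 + 29/(-55) = -4 + 29*(-1/55) = -4 - 29/55 = -249/55 ≈ -4.5273)
O² = (-249/55)² = 62001/3025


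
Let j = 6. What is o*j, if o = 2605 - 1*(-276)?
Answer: 17286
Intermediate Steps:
o = 2881 (o = 2605 + 276 = 2881)
o*j = 2881*6 = 17286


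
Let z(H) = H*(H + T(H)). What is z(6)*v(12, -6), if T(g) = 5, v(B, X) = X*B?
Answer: -4752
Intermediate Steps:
v(B, X) = B*X
z(H) = H*(5 + H) (z(H) = H*(H + 5) = H*(5 + H))
z(6)*v(12, -6) = (6*(5 + 6))*(12*(-6)) = (6*11)*(-72) = 66*(-72) = -4752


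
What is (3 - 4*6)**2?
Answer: 441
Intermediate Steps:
(3 - 4*6)**2 = (3 - 24)**2 = (-21)**2 = 441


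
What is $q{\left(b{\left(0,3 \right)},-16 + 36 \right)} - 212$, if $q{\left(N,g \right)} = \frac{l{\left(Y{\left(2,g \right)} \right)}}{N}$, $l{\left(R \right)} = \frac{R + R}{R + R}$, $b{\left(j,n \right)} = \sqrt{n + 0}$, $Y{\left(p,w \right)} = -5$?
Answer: $-212 + \frac{\sqrt{3}}{3} \approx -211.42$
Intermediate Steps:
$b{\left(j,n \right)} = \sqrt{n}$
$l{\left(R \right)} = 1$ ($l{\left(R \right)} = \frac{2 R}{2 R} = 2 R \frac{1}{2 R} = 1$)
$q{\left(N,g \right)} = \frac{1}{N}$ ($q{\left(N,g \right)} = 1 \frac{1}{N} = \frac{1}{N}$)
$q{\left(b{\left(0,3 \right)},-16 + 36 \right)} - 212 = \frac{1}{\sqrt{3}} - 212 = \frac{\sqrt{3}}{3} - 212 = -212 + \frac{\sqrt{3}}{3}$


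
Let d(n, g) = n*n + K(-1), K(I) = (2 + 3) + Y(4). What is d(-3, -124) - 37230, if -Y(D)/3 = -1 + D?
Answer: -37225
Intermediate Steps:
Y(D) = 3 - 3*D (Y(D) = -3*(-1 + D) = 3 - 3*D)
K(I) = -4 (K(I) = (2 + 3) + (3 - 3*4) = 5 + (3 - 12) = 5 - 9 = -4)
d(n, g) = -4 + n² (d(n, g) = n*n - 4 = n² - 4 = -4 + n²)
d(-3, -124) - 37230 = (-4 + (-3)²) - 37230 = (-4 + 9) - 37230 = 5 - 37230 = -37225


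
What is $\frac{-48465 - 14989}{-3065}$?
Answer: $\frac{63454}{3065} \approx 20.703$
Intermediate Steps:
$\frac{-48465 - 14989}{-3065} = \left(-63454\right) \left(- \frac{1}{3065}\right) = \frac{63454}{3065}$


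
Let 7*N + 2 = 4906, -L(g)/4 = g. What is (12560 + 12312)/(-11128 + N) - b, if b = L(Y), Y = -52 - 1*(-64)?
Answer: 416189/9124 ≈ 45.615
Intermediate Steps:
Y = 12 (Y = -52 + 64 = 12)
L(g) = -4*g
N = 4904/7 (N = -2/7 + (1/7)*4906 = -2/7 + 4906/7 = 4904/7 ≈ 700.57)
b = -48 (b = -4*12 = -48)
(12560 + 12312)/(-11128 + N) - b = (12560 + 12312)/(-11128 + 4904/7) - 1*(-48) = 24872/(-72992/7) + 48 = 24872*(-7/72992) + 48 = -21763/9124 + 48 = 416189/9124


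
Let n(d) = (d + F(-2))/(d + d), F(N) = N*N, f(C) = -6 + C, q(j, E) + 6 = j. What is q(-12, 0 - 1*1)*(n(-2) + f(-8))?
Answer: 261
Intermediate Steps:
q(j, E) = -6 + j
F(N) = N²
n(d) = (4 + d)/(2*d) (n(d) = (d + (-2)²)/(d + d) = (d + 4)/((2*d)) = (4 + d)*(1/(2*d)) = (4 + d)/(2*d))
q(-12, 0 - 1*1)*(n(-2) + f(-8)) = (-6 - 12)*((½)*(4 - 2)/(-2) + (-6 - 8)) = -18*((½)*(-½)*2 - 14) = -18*(-½ - 14) = -18*(-29/2) = 261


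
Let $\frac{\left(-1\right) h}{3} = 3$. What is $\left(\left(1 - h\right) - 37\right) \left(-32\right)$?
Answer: $864$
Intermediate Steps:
$h = -9$ ($h = \left(-3\right) 3 = -9$)
$\left(\left(1 - h\right) - 37\right) \left(-32\right) = \left(\left(1 - -9\right) - 37\right) \left(-32\right) = \left(\left(1 + 9\right) - 37\right) \left(-32\right) = \left(10 - 37\right) \left(-32\right) = \left(-27\right) \left(-32\right) = 864$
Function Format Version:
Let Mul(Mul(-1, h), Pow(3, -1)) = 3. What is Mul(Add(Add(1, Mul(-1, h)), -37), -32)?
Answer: 864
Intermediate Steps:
h = -9 (h = Mul(-3, 3) = -9)
Mul(Add(Add(1, Mul(-1, h)), -37), -32) = Mul(Add(Add(1, Mul(-1, -9)), -37), -32) = Mul(Add(Add(1, 9), -37), -32) = Mul(Add(10, -37), -32) = Mul(-27, -32) = 864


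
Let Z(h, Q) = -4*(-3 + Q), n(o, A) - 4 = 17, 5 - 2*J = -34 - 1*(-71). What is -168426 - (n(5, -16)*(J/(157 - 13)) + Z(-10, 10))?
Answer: -505187/3 ≈ -1.6840e+5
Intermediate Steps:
J = -16 (J = 5/2 - (-34 - 1*(-71))/2 = 5/2 - (-34 + 71)/2 = 5/2 - 1/2*37 = 5/2 - 37/2 = -16)
n(o, A) = 21 (n(o, A) = 4 + 17 = 21)
Z(h, Q) = 12 - 4*Q
-168426 - (n(5, -16)*(J/(157 - 13)) + Z(-10, 10)) = -168426 - (21*(-16/(157 - 13)) + (12 - 4*10)) = -168426 - (21*(-16/144) + (12 - 40)) = -168426 - (21*(-16*1/144) - 28) = -168426 - (21*(-1/9) - 28) = -168426 - (-7/3 - 28) = -168426 - 1*(-91/3) = -168426 + 91/3 = -505187/3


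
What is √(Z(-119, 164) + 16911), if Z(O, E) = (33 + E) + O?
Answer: √16989 ≈ 130.34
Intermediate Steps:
Z(O, E) = 33 + E + O
√(Z(-119, 164) + 16911) = √((33 + 164 - 119) + 16911) = √(78 + 16911) = √16989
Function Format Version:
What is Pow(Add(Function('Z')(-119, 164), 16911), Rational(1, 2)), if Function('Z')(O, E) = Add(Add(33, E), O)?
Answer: Pow(16989, Rational(1, 2)) ≈ 130.34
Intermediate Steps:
Function('Z')(O, E) = Add(33, E, O)
Pow(Add(Function('Z')(-119, 164), 16911), Rational(1, 2)) = Pow(Add(Add(33, 164, -119), 16911), Rational(1, 2)) = Pow(Add(78, 16911), Rational(1, 2)) = Pow(16989, Rational(1, 2))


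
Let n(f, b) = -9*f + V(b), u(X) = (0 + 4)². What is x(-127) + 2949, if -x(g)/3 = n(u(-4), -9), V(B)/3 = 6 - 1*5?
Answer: 3372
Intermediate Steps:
u(X) = 16 (u(X) = 4² = 16)
V(B) = 3 (V(B) = 3*(6 - 1*5) = 3*(6 - 5) = 3*1 = 3)
n(f, b) = 3 - 9*f (n(f, b) = -9*f + 3 = 3 - 9*f)
x(g) = 423 (x(g) = -3*(3 - 9*16) = -3*(3 - 144) = -3*(-141) = 423)
x(-127) + 2949 = 423 + 2949 = 3372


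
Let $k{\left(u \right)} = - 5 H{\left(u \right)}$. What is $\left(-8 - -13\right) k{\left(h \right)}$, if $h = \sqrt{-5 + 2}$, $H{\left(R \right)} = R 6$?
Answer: $- 150 i \sqrt{3} \approx - 259.81 i$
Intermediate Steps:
$H{\left(R \right)} = 6 R$
$h = i \sqrt{3}$ ($h = \sqrt{-3} = i \sqrt{3} \approx 1.732 i$)
$k{\left(u \right)} = - 30 u$ ($k{\left(u \right)} = - 5 \cdot 6 u = - 30 u$)
$\left(-8 - -13\right) k{\left(h \right)} = \left(-8 - -13\right) \left(- 30 i \sqrt{3}\right) = \left(-8 + 13\right) \left(- 30 i \sqrt{3}\right) = 5 \left(- 30 i \sqrt{3}\right) = - 150 i \sqrt{3}$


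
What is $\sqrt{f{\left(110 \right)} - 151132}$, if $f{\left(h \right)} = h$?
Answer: $i \sqrt{151022} \approx 388.62 i$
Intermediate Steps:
$\sqrt{f{\left(110 \right)} - 151132} = \sqrt{110 - 151132} = \sqrt{-151022} = i \sqrt{151022}$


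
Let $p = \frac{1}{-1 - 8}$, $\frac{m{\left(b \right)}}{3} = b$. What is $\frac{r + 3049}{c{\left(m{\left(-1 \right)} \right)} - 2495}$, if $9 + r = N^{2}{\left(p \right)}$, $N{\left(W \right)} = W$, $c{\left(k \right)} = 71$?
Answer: $- \frac{246241}{196344} \approx -1.2541$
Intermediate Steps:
$m{\left(b \right)} = 3 b$
$p = - \frac{1}{9}$ ($p = \frac{1}{-9} = - \frac{1}{9} \approx -0.11111$)
$r = - \frac{728}{81}$ ($r = -9 + \left(- \frac{1}{9}\right)^{2} = -9 + \frac{1}{81} = - \frac{728}{81} \approx -8.9877$)
$\frac{r + 3049}{c{\left(m{\left(-1 \right)} \right)} - 2495} = \frac{- \frac{728}{81} + 3049}{71 - 2495} = \frac{246241}{81 \left(-2424\right)} = \frac{246241}{81} \left(- \frac{1}{2424}\right) = - \frac{246241}{196344}$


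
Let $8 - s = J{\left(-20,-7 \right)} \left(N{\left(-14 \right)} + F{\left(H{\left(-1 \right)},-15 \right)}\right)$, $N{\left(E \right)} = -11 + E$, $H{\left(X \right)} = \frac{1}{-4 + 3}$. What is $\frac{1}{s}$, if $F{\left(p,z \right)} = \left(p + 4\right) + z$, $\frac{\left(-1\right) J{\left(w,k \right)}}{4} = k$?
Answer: $\frac{1}{1044} \approx 0.00095785$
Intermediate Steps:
$H{\left(X \right)} = -1$ ($H{\left(X \right)} = \frac{1}{-1} = -1$)
$J{\left(w,k \right)} = - 4 k$
$F{\left(p,z \right)} = 4 + p + z$ ($F{\left(p,z \right)} = \left(4 + p\right) + z = 4 + p + z$)
$s = 1044$ ($s = 8 - \left(-4\right) \left(-7\right) \left(\left(-11 - 14\right) - 12\right) = 8 - 28 \left(-25 - 12\right) = 8 - 28 \left(-37\right) = 8 - -1036 = 8 + 1036 = 1044$)
$\frac{1}{s} = \frac{1}{1044}$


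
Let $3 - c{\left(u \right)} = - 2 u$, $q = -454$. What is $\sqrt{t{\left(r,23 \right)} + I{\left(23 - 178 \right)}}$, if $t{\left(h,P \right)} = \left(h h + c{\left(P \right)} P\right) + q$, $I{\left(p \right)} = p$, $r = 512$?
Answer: $\sqrt{262662} \approx 512.51$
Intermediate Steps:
$c{\left(u \right)} = 3 + 2 u$ ($c{\left(u \right)} = 3 - - 2 u = 3 + 2 u$)
$t{\left(h,P \right)} = -454 + h^{2} + P \left(3 + 2 P\right)$ ($t{\left(h,P \right)} = \left(h h + \left(3 + 2 P\right) P\right) - 454 = \left(h^{2} + P \left(3 + 2 P\right)\right) - 454 = -454 + h^{2} + P \left(3 + 2 P\right)$)
$\sqrt{t{\left(r,23 \right)} + I{\left(23 - 178 \right)}} = \sqrt{\left(-454 + 512^{2} + 23 \left(3 + 2 \cdot 23\right)\right) + \left(23 - 178\right)} = \sqrt{\left(-454 + 262144 + 23 \left(3 + 46\right)\right) + \left(23 - 178\right)} = \sqrt{\left(-454 + 262144 + 23 \cdot 49\right) - 155} = \sqrt{\left(-454 + 262144 + 1127\right) - 155} = \sqrt{262817 - 155} = \sqrt{262662}$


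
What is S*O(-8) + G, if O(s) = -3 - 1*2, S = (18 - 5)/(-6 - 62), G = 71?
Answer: 4893/68 ≈ 71.956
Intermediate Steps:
S = -13/68 (S = 13/(-68) = 13*(-1/68) = -13/68 ≈ -0.19118)
O(s) = -5 (O(s) = -3 - 2 = -5)
S*O(-8) + G = -13/68*(-5) + 71 = 65/68 + 71 = 4893/68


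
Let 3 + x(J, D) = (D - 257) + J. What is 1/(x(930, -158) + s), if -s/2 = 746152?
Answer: -1/1491792 ≈ -6.7033e-7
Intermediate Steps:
x(J, D) = -260 + D + J (x(J, D) = -3 + ((D - 257) + J) = -3 + ((-257 + D) + J) = -3 + (-257 + D + J) = -260 + D + J)
s = -1492304 (s = -2*746152 = -1492304)
1/(x(930, -158) + s) = 1/((-260 - 158 + 930) - 1492304) = 1/(512 - 1492304) = 1/(-1491792) = -1/1491792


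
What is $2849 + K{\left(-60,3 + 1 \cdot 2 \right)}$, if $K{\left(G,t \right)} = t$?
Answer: $2854$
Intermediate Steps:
$2849 + K{\left(-60,3 + 1 \cdot 2 \right)} = 2849 + \left(3 + 1 \cdot 2\right) = 2849 + \left(3 + 2\right) = 2849 + 5 = 2854$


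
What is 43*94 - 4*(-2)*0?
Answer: 4042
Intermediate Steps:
43*94 - 4*(-2)*0 = 4042 + 8*0 = 4042 + 0 = 4042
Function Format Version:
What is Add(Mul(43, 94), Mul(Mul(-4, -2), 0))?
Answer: 4042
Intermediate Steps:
Add(Mul(43, 94), Mul(Mul(-4, -2), 0)) = Add(4042, Mul(8, 0)) = Add(4042, 0) = 4042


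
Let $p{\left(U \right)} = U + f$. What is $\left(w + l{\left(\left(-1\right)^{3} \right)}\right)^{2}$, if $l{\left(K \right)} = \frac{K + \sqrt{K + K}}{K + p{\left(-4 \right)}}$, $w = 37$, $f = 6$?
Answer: $\left(36 + i \sqrt{2}\right)^{2} \approx 1294.0 + 101.82 i$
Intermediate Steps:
$p{\left(U \right)} = 6 + U$ ($p{\left(U \right)} = U + 6 = 6 + U$)
$l{\left(K \right)} = \frac{K + \sqrt{2} \sqrt{K}}{2 + K}$ ($l{\left(K \right)} = \frac{K + \sqrt{K + K}}{K + \left(6 - 4\right)} = \frac{K + \sqrt{2 K}}{K + 2} = \frac{K + \sqrt{2} \sqrt{K}}{2 + K}$)
$\left(w + l{\left(\left(-1\right)^{3} \right)}\right)^{2} = \left(37 + \frac{\left(-1\right)^{3} + \sqrt{2} \sqrt{\left(-1\right)^{3}}}{2 + \left(-1\right)^{3}}\right)^{2} = \left(37 + \frac{-1 + \sqrt{2} \sqrt{-1}}{2 - 1}\right)^{2} = \left(37 + \frac{-1 + \sqrt{2} i}{1}\right)^{2} = \left(37 + 1 \left(-1 + i \sqrt{2}\right)\right)^{2} = \left(37 - \left(1 - i \sqrt{2}\right)\right)^{2} = \left(36 + i \sqrt{2}\right)^{2}$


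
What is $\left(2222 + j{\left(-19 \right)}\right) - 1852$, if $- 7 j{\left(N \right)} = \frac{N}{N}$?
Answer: $\frac{2589}{7} \approx 369.86$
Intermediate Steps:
$j{\left(N \right)} = - \frac{1}{7}$ ($j{\left(N \right)} = - \frac{N \frac{1}{N}}{7} = \left(- \frac{1}{7}\right) 1 = - \frac{1}{7}$)
$\left(2222 + j{\left(-19 \right)}\right) - 1852 = \left(2222 - \frac{1}{7}\right) - 1852 = \frac{15553}{7} - 1852 = \frac{2589}{7}$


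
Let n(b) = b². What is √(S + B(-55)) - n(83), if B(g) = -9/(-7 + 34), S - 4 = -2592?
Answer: -6889 + I*√23295/3 ≈ -6889.0 + 50.876*I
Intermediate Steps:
S = -2588 (S = 4 - 2592 = -2588)
B(g) = -⅓ (B(g) = -9/27 = -9*1/27 = -⅓)
√(S + B(-55)) - n(83) = √(-2588 - ⅓) - 1*83² = √(-7765/3) - 1*6889 = I*√23295/3 - 6889 = -6889 + I*√23295/3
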